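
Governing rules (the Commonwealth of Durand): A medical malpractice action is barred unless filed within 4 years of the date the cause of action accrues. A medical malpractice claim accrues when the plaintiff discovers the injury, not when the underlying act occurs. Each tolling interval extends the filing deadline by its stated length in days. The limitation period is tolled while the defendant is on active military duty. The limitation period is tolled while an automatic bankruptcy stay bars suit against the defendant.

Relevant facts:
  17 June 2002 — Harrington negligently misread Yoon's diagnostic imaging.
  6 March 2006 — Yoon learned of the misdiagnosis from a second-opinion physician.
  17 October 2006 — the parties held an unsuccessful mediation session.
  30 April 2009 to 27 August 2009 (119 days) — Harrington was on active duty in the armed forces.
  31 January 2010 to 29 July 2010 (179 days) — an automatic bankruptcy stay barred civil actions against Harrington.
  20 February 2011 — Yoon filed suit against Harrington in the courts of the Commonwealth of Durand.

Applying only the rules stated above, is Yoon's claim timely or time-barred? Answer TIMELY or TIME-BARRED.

TIME-BARRED

Accrual is tied to discovery, so the period began on 6 March 2006 rather than on 17 June 2002 when the act occurred.
Adding the 4 years base period to 6 March 2006 gives a deadline of 6 March 2010, before any tolling.
The period was tolled for 119 days by the defendant's active military service (30 April 2009 to 27 August 2009), pushing the deadline to 3 July 2010.
Because the automatic bankruptcy stay ran from 31 January 2010 to 29 July 2010, the deadline is extended by 179 days to 29 December 2010.
Nothing else in the chronology tolls or restarts the period.
The 20 February 2011 filing falls after the 29 December 2010 deadline; the claim is time-barred.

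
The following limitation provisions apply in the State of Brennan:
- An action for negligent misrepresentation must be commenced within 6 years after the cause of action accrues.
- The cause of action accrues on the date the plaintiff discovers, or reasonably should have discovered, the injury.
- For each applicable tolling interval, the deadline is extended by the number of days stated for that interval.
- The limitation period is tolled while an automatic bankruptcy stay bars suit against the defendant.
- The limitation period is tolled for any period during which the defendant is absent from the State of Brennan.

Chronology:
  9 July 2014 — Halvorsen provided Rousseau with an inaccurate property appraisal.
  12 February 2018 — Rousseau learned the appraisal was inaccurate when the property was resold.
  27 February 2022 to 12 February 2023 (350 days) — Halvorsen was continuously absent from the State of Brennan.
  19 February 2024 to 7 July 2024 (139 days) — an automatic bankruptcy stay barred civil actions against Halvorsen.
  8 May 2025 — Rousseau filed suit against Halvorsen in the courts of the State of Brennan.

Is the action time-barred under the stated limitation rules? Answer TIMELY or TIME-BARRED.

Accrual is tied to discovery, so the period began on 12 February 2018 rather than on 9 July 2014 when the act occurred.
The untolled deadline — 6 years after 12 February 2018 — is 12 February 2024.
Because the defendant's absence from the jurisdiction ran from 27 February 2022 to 12 February 2023, the deadline is extended by 350 days to 27 January 2025.
Because the automatic bankruptcy stay ran from 19 February 2024 to 7 July 2024, the deadline is extended by 139 days to 15 June 2025.
Filing on 8 May 2025 beat the 15 June 2025 deadline — the action is timely.

TIMELY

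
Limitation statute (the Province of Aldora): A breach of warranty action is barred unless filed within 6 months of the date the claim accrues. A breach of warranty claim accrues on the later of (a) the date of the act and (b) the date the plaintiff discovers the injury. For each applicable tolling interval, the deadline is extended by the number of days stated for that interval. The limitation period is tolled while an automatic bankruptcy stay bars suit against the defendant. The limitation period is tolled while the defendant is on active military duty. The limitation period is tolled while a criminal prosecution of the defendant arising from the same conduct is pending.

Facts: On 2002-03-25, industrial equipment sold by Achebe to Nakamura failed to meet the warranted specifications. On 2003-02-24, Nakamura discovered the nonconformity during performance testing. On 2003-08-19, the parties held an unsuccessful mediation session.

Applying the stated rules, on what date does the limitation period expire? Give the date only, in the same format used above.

2003-08-24

The claim accrued on 2003-02-24 — the later of the 2002-03-25 act and the 2003-02-24 discovery.
Adding the 6 months base period to 2003-02-24 gives a deadline of 2003-08-24, before any tolling.
None of the other events listed affects the running of the period under the stated rules.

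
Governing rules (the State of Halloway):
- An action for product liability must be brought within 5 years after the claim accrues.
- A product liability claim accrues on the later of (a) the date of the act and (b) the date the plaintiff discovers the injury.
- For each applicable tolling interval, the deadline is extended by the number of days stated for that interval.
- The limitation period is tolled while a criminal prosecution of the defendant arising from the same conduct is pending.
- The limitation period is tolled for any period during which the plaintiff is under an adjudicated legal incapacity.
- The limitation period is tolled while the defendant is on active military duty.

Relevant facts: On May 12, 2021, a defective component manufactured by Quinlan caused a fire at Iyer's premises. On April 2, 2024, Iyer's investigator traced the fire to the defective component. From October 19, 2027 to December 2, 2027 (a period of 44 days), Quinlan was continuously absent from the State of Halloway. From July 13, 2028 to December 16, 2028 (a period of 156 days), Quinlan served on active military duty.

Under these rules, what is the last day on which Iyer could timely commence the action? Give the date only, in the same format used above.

September 5, 2029

Because discovery on April 2, 2024 post-dates the May 12, 2021 act, accrual under the later-of rule falls on April 2, 2024.
Adding the 5 years base period to April 2, 2024 gives a deadline of April 2, 2029, before any tolling.
The defendant's active military service from July 13, 2028 to December 16, 2028 tolled the period for 156 days, extending the deadline to September 5, 2029.
The defendant's absence from the jurisdiction from October 19, 2027 to December 2, 2027 does not toll the period, because no stated rule makes the defendant's absence a tolling event.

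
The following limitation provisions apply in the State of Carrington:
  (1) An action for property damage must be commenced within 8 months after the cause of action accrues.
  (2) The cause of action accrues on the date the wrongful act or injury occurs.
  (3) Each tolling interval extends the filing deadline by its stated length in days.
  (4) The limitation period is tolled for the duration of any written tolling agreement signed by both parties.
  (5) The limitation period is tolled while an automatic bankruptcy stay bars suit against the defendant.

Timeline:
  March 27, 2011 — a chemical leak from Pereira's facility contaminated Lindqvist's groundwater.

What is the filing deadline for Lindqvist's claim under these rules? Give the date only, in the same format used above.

November 27, 2011

The cause of action accrued on March 27, 2011, the date of the act.
The untolled deadline — 8 months after March 27, 2011 — is November 27, 2011.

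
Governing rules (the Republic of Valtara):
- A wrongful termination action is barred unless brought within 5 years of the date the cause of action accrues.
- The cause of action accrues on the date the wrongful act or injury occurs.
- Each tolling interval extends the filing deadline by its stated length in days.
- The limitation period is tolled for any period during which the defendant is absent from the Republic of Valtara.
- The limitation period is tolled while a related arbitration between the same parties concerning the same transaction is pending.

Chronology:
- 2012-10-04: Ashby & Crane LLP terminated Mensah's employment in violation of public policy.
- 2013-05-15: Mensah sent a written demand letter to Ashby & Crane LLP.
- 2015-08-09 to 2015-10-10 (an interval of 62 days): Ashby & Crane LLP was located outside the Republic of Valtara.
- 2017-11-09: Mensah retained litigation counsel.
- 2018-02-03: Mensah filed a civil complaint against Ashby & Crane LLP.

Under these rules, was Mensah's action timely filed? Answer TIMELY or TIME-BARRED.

TIME-BARRED

The limitation period began to run on 2012-10-04.
Adding the 5 years base period to 2012-10-04 gives a deadline of 2017-10-04, before any tolling.
The period was tolled for 62 days by the defendant's absence from the jurisdiction (2015-08-09 to 2015-10-10), pushing the deadline to 2017-12-05.
None of the other events listed affects the running of the period under the stated rules.
The 2018-02-03 filing falls after the 2017-12-05 deadline; the claim is time-barred.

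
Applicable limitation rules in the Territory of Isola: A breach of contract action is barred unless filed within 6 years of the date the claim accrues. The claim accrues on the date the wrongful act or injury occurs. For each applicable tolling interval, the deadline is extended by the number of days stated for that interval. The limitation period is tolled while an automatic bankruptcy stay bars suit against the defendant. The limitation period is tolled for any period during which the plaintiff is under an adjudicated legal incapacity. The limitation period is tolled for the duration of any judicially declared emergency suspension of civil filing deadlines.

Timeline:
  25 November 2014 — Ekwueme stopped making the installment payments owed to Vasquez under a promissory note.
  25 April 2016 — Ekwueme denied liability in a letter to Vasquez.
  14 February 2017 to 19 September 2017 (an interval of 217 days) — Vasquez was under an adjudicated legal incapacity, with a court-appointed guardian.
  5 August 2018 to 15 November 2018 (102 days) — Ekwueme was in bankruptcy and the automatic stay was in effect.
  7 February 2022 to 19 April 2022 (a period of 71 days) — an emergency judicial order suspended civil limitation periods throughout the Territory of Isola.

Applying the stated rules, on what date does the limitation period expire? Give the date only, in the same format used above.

The claim accrued on 25 November 2014, the date of the act.
Adding the 6 years base period to 25 November 2014 gives a deadline of 25 November 2020, before any tolling.
The period was tolled for 217 days by the plaintiff's legal incapacity (14 February 2017 to 19 September 2017), pushing the deadline to 30 June 2021.
The automatic bankruptcy stay from 5 August 2018 to 15 November 2018 tolled the period for 102 days, extending the deadline to 10 October 2021.
The emergency suspension of filing deadlines from 7 February 2022 to 19 April 2022 began after the period had already run on 10 October 2021, so it has no tolling effect.
The other events in the timeline have no effect on the limitation period under the stated rules.

10 October 2021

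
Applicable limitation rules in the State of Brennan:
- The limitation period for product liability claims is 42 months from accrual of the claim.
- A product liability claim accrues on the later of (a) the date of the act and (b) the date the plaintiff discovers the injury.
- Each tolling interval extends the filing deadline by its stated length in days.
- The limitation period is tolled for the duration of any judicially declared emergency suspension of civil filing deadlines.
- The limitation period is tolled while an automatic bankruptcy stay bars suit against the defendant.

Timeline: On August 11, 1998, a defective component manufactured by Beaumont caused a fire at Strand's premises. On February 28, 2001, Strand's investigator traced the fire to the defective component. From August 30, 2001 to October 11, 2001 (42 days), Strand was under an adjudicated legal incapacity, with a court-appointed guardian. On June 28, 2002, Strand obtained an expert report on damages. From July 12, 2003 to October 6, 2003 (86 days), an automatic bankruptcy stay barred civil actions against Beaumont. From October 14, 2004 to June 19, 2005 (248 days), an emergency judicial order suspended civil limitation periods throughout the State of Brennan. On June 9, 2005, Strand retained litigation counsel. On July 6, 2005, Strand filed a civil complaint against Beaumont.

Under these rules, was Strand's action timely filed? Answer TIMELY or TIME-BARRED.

Because discovery on February 28, 2001 post-dates the August 11, 1998 act, accrual under the later-of rule falls on February 28, 2001.
42 months from February 28, 2001 is August 28, 2004.
Because the automatic bankruptcy stay ran from July 12, 2003 to October 6, 2003, the deadline is extended by 86 days to November 22, 2004.
Because the emergency suspension of filing deadlines ran from October 14, 2004 to June 19, 2005, the deadline is extended by 248 days to July 28, 2005.
Although the plaintiff's incapacity ran from August 30, 2001 to October 11, 2001, the stated rules do not make that a tolling event, so it is disregarded.
Nothing else in the chronology tolls or restarts the period.
The July 6, 2005 filing precedes the July 28, 2005 deadline; the claim is timely.

TIMELY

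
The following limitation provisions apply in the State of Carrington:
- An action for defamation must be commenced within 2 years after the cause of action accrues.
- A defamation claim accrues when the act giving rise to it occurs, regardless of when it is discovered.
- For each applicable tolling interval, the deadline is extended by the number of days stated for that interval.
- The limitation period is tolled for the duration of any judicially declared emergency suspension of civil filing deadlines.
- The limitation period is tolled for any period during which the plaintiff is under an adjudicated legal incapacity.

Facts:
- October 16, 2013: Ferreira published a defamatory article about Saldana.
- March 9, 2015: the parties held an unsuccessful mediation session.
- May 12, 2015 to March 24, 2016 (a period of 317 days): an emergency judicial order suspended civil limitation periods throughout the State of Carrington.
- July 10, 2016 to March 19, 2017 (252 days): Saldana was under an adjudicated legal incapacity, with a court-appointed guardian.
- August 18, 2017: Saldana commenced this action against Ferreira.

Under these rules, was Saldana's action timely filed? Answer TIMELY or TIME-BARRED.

TIME-BARRED

The limitation period began to run on October 16, 2013.
The untolled deadline — 2 years after October 16, 2013 — is October 16, 2015.
The emergency suspension of filing deadlines from May 12, 2015 to March 24, 2016 tolled the period for 317 days, extending the deadline to August 28, 2016.
The period was tolled for 252 days by the plaintiff's legal incapacity (July 10, 2016 to March 19, 2017), pushing the deadline to May 7, 2017.
Nothing else in the chronology tolls or restarts the period.
The August 18, 2017 filing falls after the May 7, 2017 deadline; the claim is time-barred.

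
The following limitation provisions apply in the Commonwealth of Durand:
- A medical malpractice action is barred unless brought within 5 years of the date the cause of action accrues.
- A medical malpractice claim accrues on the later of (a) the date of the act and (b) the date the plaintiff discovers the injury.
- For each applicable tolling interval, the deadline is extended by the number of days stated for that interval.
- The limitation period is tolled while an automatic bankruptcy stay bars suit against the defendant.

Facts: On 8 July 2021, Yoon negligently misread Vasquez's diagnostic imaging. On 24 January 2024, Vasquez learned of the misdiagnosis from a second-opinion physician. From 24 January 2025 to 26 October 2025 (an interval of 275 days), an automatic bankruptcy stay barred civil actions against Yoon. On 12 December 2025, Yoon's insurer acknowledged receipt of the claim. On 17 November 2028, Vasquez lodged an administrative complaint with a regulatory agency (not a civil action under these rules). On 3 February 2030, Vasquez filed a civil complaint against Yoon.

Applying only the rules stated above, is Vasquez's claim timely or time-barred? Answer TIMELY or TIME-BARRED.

TIME-BARRED

Taking the later of the act (8 July 2021) and discovery (24 January 2024), the claim accrued on 24 January 2024.
The untolled deadline — 5 years after 24 January 2024 — is 24 January 2029.
Because the automatic bankruptcy stay ran from 24 January 2025 to 26 October 2025, the deadline is extended by 275 days to 26 October 2029.
None of the other events listed affects the running of the period under the stated rules.
Vasquez filed on 3 February 2030, after the 26 October 2029 deadline, so the action is time-barred.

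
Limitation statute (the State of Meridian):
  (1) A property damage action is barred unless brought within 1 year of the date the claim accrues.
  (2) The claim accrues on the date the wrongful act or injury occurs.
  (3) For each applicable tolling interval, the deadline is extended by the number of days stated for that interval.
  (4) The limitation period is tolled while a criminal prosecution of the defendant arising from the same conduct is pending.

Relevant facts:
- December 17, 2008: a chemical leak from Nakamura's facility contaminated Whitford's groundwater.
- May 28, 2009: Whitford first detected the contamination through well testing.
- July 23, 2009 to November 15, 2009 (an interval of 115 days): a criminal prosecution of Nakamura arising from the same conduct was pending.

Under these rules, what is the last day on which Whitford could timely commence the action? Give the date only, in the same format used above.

April 11, 2010

The claim accrued on December 17, 2008, when the wrongful act occurred; under the stated occurrence rule the May 28, 2009 discovery does not delay accrual.
1 year from December 17, 2008 is December 17, 2009.
The period was tolled for 115 days by the pending criminal prosecution (July 23, 2009 to November 15, 2009), pushing the deadline to April 11, 2010.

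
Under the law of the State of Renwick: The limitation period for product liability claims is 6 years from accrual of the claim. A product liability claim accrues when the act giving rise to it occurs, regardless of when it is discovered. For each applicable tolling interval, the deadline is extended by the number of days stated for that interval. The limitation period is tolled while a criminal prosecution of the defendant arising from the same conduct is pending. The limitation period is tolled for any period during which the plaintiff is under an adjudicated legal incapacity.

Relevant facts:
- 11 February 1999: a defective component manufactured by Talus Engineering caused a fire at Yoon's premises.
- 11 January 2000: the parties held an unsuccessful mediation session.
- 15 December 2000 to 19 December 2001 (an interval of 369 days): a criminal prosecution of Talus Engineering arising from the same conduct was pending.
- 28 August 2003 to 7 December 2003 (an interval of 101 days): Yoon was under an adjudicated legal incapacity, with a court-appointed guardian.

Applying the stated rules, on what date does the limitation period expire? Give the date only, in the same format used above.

27 May 2006

The limitation period began to run on 11 February 1999.
6 years from 11 February 1999 is 11 February 2005.
The pending criminal prosecution from 15 December 2000 to 19 December 2001 tolled the period for 369 days, extending the deadline to 15 February 2006.
Because the plaintiff's legal incapacity ran from 28 August 2003 to 7 December 2003, the deadline is extended by 101 days to 27 May 2006.
Nothing else in the chronology tolls or restarts the period.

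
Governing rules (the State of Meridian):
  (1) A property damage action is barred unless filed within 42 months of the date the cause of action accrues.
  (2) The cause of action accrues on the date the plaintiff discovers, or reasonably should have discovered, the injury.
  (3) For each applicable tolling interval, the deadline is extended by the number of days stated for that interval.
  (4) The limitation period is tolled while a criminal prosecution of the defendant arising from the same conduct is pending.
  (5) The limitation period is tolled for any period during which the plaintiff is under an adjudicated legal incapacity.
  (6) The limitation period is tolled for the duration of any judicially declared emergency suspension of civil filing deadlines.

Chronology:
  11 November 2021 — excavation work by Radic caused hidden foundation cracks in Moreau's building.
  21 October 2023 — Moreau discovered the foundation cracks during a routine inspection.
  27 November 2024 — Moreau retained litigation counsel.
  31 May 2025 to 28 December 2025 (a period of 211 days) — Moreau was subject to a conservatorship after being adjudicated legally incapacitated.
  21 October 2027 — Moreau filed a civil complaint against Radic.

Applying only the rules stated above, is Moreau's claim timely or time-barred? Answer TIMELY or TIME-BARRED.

The claim did not accrue until Moreau discovered the injury on 21 October 2023; the 11 November 2021 act date does not start the clock under the stated rule.
42 months from 21 October 2023 is 21 April 2027.
Because the plaintiff's legal incapacity ran from 31 May 2025 to 28 December 2025, the deadline is extended by 211 days to 18 November 2027.
The other events in the timeline have no effect on the limitation period under the stated rules.
The 21 October 2027 filing precedes the 18 November 2027 deadline; the claim is timely.

TIMELY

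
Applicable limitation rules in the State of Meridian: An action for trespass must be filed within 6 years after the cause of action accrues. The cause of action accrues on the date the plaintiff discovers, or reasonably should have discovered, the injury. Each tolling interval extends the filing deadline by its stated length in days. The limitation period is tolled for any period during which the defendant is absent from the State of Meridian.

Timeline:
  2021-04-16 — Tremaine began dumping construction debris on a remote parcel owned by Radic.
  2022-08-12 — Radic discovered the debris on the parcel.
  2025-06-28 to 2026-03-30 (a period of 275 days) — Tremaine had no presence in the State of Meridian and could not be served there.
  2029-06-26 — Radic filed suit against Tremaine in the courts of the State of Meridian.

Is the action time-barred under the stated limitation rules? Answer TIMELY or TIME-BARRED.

TIME-BARRED

Accrual is tied to discovery, so the period began on 2022-08-12 rather than on 2021-04-16 when the act occurred.
6 years from 2022-08-12 is 2028-08-12.
The period was tolled for 275 days by the defendant's absence from the jurisdiction (2025-06-28 to 2026-03-30), pushing the deadline to 2029-05-14.
Radic filed on 2029-06-26, after the 2029-05-14 deadline, so the action is time-barred.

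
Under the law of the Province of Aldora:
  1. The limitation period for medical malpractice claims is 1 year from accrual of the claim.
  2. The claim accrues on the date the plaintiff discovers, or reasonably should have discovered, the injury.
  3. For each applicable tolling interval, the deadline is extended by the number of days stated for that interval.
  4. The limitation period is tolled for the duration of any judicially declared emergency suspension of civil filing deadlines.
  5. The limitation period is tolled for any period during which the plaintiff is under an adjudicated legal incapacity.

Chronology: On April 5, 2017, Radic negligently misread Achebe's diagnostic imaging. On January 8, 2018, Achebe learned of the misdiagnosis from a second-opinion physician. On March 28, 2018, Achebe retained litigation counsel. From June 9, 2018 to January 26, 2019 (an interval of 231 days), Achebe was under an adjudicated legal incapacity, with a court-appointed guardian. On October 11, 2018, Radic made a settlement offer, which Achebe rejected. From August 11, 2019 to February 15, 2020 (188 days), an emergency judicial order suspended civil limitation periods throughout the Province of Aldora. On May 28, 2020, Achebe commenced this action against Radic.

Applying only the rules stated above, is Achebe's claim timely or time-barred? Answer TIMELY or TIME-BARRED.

Under the discovery rule, the claim accrued on January 8, 2018, when Achebe discovered the injury — not on the April 5, 2017 date of the underlying act.
1 year from January 8, 2018 is January 8, 2019.
The plaintiff's legal incapacity from June 9, 2018 to January 26, 2019 tolled the period for 231 days, extending the deadline to August 27, 2019.
The period was tolled for 188 days by the emergency suspension of filing deadlines (August 11, 2019 to February 15, 2020), pushing the deadline to March 2, 2020.
Nothing else in the chronology tolls or restarts the period.
The May 28, 2020 filing falls after the March 2, 2020 deadline; the claim is time-barred.

TIME-BARRED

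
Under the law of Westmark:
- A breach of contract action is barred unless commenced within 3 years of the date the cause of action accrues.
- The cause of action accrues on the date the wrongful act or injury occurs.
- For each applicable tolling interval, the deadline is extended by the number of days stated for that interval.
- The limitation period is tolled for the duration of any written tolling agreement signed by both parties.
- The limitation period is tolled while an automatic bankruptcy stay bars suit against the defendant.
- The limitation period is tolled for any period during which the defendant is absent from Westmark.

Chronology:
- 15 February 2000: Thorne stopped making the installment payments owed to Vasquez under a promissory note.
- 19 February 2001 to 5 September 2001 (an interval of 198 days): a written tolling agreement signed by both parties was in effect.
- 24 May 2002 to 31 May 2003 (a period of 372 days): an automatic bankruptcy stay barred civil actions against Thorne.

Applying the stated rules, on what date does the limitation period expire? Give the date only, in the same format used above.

The cause of action accrued on 15 February 2000, the date of the act.
Adding the 3 years base period to 15 February 2000 gives a deadline of 15 February 2003, before any tolling.
The written tolling agreement from 19 February 2001 to 5 September 2001 tolled the period for 198 days, extending the deadline to 1 September 2003.
The automatic bankruptcy stay from 24 May 2002 to 31 May 2003 tolled the period for 372 days, extending the deadline to 7 September 2004.

7 September 2004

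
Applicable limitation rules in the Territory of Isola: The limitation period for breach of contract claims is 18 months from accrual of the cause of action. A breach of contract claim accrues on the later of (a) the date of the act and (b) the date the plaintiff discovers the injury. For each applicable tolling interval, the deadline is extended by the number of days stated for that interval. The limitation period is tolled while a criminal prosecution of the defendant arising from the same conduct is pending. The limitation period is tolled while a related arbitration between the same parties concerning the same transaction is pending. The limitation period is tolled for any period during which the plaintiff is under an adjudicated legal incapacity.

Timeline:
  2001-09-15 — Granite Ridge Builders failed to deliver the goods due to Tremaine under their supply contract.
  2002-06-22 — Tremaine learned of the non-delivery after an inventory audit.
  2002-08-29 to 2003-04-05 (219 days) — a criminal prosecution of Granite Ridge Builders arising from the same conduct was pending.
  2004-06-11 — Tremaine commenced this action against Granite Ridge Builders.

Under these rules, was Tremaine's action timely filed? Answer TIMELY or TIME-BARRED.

Because discovery on 2002-06-22 post-dates the 2001-09-15 act, accrual under the later-of rule falls on 2002-06-22.
Adding the 18 months base period to 2002-06-22 gives a deadline of 2003-12-22, before any tolling.
Because the pending criminal prosecution ran from 2002-08-29 to 2003-04-05, the deadline is extended by 219 days to 2004-07-28.
Tremaine filed on 2004-06-11, before the 2004-07-28 deadline, so the action is timely.

TIMELY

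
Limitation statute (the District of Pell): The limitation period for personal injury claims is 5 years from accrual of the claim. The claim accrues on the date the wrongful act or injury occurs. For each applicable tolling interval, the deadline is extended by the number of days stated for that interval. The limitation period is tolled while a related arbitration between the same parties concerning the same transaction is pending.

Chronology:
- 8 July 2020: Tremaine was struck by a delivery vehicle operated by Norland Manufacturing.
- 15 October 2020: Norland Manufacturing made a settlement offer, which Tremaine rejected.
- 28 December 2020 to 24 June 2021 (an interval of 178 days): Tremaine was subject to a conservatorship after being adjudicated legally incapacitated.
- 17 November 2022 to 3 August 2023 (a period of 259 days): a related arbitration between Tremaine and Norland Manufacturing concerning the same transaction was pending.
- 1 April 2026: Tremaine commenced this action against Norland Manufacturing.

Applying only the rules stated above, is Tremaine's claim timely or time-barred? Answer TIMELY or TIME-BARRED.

TIME-BARRED

The claim accrued on 8 July 2020, when the wrongful act occurred.
The untolled deadline — 5 years after 8 July 2020 — is 8 July 2025.
The pending related arbitration from 17 November 2022 to 3 August 2023 tolled the period for 259 days, extending the deadline to 24 March 2026.
Although the plaintiff's incapacity ran from 28 December 2020 to 24 June 2021, the stated rules do not make that a tolling event, so it is disregarded.
None of the other events listed affects the running of the period under the stated rules.
The 1 April 2026 filing falls after the 24 March 2026 deadline; the claim is time-barred.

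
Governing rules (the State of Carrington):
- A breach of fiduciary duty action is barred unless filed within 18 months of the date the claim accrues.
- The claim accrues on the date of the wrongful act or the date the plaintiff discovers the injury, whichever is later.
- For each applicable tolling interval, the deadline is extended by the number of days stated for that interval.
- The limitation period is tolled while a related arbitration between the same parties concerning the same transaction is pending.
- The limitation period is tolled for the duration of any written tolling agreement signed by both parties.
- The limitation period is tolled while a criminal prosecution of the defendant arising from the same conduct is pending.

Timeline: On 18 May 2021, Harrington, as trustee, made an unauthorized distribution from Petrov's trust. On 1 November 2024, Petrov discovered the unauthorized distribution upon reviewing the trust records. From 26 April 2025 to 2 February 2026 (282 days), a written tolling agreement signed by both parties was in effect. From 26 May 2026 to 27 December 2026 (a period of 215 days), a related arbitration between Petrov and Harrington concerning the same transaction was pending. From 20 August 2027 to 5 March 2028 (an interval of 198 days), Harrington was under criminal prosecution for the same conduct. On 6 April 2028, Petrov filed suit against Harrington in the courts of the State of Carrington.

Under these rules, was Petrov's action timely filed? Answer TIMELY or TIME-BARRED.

TIME-BARRED

Taking the later of the act (18 May 2021) and discovery (1 November 2024), the claim accrued on 1 November 2024.
The untolled deadline — 18 months after 1 November 2024 — is 1 May 2026.
The written tolling agreement from 26 April 2025 to 2 February 2026 tolled the period for 282 days, extending the deadline to 7 February 2027.
The period was tolled for 215 days by the pending related arbitration (26 May 2026 to 27 December 2026), pushing the deadline to 10 September 2027.
Because the pending criminal prosecution ran from 20 August 2027 to 5 March 2028, the deadline is extended by 198 days to 26 March 2028.
Petrov filed on 6 April 2028, after the 26 March 2028 deadline, so the action is time-barred.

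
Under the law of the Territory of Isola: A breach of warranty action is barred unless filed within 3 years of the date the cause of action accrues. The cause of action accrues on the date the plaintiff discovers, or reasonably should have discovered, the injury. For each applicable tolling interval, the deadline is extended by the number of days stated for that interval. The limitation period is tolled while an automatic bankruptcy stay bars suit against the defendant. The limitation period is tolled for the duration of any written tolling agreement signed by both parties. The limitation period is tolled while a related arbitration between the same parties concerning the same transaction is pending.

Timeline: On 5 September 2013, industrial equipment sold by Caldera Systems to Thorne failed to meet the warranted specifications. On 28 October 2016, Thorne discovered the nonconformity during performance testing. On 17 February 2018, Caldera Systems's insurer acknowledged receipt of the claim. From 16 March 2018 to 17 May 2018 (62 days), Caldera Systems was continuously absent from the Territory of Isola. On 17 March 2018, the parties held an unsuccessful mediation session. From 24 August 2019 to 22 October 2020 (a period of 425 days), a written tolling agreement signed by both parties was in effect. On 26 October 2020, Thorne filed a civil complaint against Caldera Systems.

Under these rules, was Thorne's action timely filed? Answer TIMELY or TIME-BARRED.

TIMELY

Accrual is tied to discovery, so the period began on 28 October 2016 rather than on 5 September 2013 when the act occurred.
The untolled deadline — 3 years after 28 October 2016 — is 28 October 2019.
Because the written tolling agreement ran from 24 August 2019 to 22 October 2020, the deadline is extended by 425 days to 26 December 2020.
No stated provision tolls the period for the defendant's absence, so the interval from 16 March 2018 to 17 May 2018 has no effect on the deadline.
The other events in the timeline have no effect on the limitation period under the stated rules.
Filing on 26 October 2020 beat the 26 December 2020 deadline — the action is timely.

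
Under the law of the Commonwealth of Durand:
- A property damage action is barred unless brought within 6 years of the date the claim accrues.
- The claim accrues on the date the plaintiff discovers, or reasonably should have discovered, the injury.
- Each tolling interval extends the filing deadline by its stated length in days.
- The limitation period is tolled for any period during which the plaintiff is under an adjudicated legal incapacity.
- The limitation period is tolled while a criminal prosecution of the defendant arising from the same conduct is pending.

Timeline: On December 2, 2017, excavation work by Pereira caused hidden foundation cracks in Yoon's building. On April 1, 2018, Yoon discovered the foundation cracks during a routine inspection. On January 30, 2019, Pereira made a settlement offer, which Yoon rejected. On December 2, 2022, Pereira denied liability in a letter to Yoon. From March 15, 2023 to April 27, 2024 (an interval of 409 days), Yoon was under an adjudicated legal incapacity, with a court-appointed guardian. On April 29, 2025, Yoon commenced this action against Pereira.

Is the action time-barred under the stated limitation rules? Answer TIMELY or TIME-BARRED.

TIMELY

The claim did not accrue until Yoon discovered the injury on April 1, 2018; the December 2, 2017 act date does not start the clock under the stated rule.
Adding the 6 years base period to April 1, 2018 gives a deadline of April 1, 2024, before any tolling.
The plaintiff's legal incapacity from March 15, 2023 to April 27, 2024 tolled the period for 409 days, extending the deadline to May 15, 2025.
Nothing else in the chronology tolls or restarts the period.
The April 29, 2025 filing precedes the May 15, 2025 deadline; the claim is timely.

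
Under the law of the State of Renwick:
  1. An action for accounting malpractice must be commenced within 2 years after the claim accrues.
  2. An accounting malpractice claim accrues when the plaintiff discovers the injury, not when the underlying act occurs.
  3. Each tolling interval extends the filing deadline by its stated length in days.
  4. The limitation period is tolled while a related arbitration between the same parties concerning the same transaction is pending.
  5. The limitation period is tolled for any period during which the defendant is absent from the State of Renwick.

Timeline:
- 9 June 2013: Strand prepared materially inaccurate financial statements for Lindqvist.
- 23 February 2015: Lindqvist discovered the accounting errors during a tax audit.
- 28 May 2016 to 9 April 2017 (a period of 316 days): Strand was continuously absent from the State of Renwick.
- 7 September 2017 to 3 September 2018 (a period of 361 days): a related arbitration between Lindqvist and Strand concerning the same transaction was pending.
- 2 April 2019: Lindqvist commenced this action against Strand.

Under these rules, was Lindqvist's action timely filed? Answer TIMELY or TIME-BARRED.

The claim did not accrue until Lindqvist discovered the injury on 23 February 2015; the 9 June 2013 act date does not start the clock under the stated rule.
Adding the 2 years base period to 23 February 2015 gives a deadline of 23 February 2017, before any tolling.
The period was tolled for 316 days by the defendant's absence from the jurisdiction (28 May 2016 to 9 April 2017), pushing the deadline to 5 January 2018.
The pending related arbitration from 7 September 2017 to 3 September 2018 tolled the period for 361 days, extending the deadline to 1 January 2019.
The 2 April 2019 filing falls after the 1 January 2019 deadline; the claim is time-barred.

TIME-BARRED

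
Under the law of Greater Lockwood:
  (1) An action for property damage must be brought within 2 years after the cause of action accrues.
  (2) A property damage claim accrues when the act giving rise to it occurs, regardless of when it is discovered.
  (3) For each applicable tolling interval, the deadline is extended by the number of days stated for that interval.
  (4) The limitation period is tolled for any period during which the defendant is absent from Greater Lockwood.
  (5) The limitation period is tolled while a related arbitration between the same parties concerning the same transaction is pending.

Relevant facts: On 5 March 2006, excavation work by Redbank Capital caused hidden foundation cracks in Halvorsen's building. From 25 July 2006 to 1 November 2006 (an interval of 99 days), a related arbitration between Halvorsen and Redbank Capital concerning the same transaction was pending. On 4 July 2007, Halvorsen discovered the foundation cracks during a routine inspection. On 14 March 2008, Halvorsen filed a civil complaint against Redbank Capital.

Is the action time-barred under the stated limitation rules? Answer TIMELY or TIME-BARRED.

TIMELY

The claim accrued on 5 March 2006, when the wrongful act occurred; under the stated occurrence rule the 4 July 2007 discovery does not delay accrual.
2 years from 5 March 2006 is 5 March 2008.
The period was tolled for 99 days by the pending related arbitration (25 July 2006 to 1 November 2006), pushing the deadline to 12 June 2008.
Filing on 14 March 2008 beat the 12 June 2008 deadline — the action is timely.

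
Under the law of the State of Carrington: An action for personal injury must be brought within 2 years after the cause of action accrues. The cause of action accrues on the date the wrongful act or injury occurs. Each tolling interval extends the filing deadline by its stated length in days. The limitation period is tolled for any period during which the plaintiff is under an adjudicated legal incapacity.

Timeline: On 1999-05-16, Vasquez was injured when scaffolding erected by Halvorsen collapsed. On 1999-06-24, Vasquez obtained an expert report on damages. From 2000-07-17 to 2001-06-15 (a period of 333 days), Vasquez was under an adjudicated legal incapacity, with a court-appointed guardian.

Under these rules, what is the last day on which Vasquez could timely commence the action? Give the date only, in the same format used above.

The limitation period began to run on 1999-05-16.
2 years from 1999-05-16 is 2001-05-16.
The period was tolled for 333 days by the plaintiff's legal incapacity (2000-07-17 to 2001-06-15), pushing the deadline to 2002-04-14.
The other events in the timeline have no effect on the limitation period under the stated rules.

2002-04-14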